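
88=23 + 65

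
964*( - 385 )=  - 371140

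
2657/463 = 2657/463 = 5.74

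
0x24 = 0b100100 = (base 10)36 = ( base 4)210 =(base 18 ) 20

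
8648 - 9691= - 1043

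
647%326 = 321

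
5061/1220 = 4 + 181/1220 =4.15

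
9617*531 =5106627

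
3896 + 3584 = 7480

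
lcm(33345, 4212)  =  400140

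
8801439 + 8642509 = 17443948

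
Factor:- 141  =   - 3^1*47^1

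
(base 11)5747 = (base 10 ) 7553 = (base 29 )8sd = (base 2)1110110000001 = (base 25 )C23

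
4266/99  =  474/11  =  43.09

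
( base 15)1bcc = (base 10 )6042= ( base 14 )22B8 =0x179A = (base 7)23421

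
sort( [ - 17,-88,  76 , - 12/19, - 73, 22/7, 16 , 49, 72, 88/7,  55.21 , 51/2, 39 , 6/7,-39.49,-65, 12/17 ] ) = [ - 88, - 73,-65, - 39.49 , - 17, - 12/19,12/17,6/7,  22/7,88/7, 16, 51/2,39,49, 55.21,72, 76] 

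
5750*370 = 2127500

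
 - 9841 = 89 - 9930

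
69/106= 69/106 = 0.65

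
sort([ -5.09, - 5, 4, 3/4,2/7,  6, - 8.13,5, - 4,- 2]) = [ - 8.13, - 5.09, - 5,  -  4, - 2, 2/7,  3/4, 4,5,6 ] 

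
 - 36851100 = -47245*780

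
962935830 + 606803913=1569739743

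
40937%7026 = 5807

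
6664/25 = 266 + 14/25 = 266.56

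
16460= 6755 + 9705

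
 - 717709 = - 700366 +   -  17343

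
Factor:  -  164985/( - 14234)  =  2^(-1 )*3^1*5^1*11^(  -  1)*17^1 = 255/22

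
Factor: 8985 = 3^1*5^1*599^1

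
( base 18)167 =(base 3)121021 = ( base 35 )CJ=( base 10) 439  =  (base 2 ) 110110111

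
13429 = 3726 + 9703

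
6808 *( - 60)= - 408480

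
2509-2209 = 300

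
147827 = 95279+52548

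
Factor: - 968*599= - 2^3*11^2*599^1 = -  579832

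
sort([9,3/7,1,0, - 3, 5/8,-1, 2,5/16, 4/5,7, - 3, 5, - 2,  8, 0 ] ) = [ - 3, - 3,  -  2 , - 1,0, 0 , 5/16,  3/7,5/8,  4/5, 1,2,  5, 7,8,  9]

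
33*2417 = 79761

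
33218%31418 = 1800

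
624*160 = 99840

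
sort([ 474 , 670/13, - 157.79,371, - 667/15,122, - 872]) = [ - 872 , - 157.79, - 667/15,670/13,122,371,474]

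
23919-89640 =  - 65721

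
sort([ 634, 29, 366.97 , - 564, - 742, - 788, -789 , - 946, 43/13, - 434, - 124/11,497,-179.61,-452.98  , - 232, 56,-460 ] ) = [ - 946, - 789, - 788,-742,  -  564, - 460, - 452.98, - 434, - 232, - 179.61,- 124/11, 43/13, 29,56, 366.97, 497,634 ] 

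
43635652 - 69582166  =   -25946514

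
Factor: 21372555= 3^1*5^1*1424837^1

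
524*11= 5764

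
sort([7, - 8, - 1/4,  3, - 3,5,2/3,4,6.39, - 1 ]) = [ - 8, - 3,  -  1, - 1/4, 2/3,3, 4,5,6.39,7]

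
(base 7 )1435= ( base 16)235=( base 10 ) 565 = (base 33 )h4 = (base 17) 1G4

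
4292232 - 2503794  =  1788438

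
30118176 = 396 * 76056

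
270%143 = 127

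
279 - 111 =168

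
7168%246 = 34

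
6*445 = 2670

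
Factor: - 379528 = -2^3*47441^1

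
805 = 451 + 354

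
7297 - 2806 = 4491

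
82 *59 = 4838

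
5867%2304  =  1259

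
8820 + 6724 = 15544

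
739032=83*8904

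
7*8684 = 60788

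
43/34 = 43/34  =  1.26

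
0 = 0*342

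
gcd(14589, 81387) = 9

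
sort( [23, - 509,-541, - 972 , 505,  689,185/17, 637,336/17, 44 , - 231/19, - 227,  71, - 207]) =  [ - 972, - 541 ,- 509, - 227,  -  207  ,-231/19,185/17,336/17,23 , 44, 71,505, 637 , 689]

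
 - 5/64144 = -1 + 64139/64144 = -0.00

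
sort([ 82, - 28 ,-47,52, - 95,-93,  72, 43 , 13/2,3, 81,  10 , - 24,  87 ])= [ - 95, - 93, -47, - 28, - 24,3,13/2,10,43,52, 72, 81,82,87 ]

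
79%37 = 5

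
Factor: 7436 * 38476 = 2^4*11^1*13^2*9619^1 = 286107536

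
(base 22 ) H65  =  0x20AD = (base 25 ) d9f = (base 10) 8365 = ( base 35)6T0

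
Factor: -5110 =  - 2^1*5^1 *7^1 * 73^1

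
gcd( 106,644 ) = 2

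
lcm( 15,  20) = 60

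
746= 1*746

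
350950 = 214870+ 136080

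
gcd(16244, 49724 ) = 124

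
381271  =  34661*11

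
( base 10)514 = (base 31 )GI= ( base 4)20002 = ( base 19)181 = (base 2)1000000010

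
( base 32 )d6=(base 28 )F2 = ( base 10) 422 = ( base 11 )354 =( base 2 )110100110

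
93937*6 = 563622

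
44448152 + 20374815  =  64822967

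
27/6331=27/6331 =0.00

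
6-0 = 6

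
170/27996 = 85/13998  =  0.01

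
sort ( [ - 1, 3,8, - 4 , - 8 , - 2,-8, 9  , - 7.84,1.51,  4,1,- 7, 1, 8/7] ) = [ - 8, - 8, - 7.84, -7, - 4,-2, - 1 , 1,1,8/7,1.51,3, 4, 8,9]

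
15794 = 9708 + 6086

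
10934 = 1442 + 9492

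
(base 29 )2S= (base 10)86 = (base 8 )126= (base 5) 321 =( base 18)4e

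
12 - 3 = 9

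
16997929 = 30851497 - 13853568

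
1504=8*188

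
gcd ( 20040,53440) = 6680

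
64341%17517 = 11790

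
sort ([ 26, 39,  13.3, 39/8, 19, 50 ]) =[39/8,13.3, 19,  26,39,50 ]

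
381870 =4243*90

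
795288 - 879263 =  - 83975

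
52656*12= 631872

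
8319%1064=871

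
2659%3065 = 2659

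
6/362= 3/181 = 0.02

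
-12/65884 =-1 + 16468/16471 = - 0.00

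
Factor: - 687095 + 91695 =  - 595400 = - 2^3*5^2*13^1*229^1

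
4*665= 2660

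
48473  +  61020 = 109493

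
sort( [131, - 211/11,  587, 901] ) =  [-211/11, 131, 587, 901]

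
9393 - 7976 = 1417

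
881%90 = 71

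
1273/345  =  1273/345= 3.69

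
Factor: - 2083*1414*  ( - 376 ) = 1107456112 =2^4*7^1*47^1*101^1*2083^1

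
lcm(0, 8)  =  0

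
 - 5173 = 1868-7041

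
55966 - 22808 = 33158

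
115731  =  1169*99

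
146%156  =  146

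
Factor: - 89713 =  - 13^1*67^1*103^1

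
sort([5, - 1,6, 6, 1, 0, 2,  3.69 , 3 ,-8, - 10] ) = [ - 10, - 8 , -1 , 0, 1,2 , 3,  3.69, 5,6, 6 ] 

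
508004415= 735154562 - 227150147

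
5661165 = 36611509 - 30950344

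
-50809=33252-84061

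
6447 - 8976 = -2529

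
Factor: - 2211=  - 3^1*11^1*67^1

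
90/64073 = 90/64073=0.00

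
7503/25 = 300 +3/25 = 300.12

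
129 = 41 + 88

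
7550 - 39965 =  - 32415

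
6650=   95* 70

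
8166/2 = 4083 = 4083.00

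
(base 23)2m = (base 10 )68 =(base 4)1010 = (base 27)2E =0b1000100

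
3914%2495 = 1419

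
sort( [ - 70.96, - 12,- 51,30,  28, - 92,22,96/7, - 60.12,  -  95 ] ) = [ - 95, - 92, - 70.96,  -  60.12, - 51, - 12,96/7,22,28,30] 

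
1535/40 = 307/8 =38.38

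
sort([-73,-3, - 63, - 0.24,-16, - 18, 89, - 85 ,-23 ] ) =[ - 85, - 73, - 63, - 23, - 18,- 16, - 3,-0.24, 89 ] 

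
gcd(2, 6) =2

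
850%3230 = 850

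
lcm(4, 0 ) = 0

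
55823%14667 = 11822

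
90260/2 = 45130 = 45130.00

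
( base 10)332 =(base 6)1312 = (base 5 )2312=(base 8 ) 514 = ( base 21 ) FH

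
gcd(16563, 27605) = 5521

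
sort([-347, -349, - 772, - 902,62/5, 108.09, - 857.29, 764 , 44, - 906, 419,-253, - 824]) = [-906, - 902,-857.29, - 824, - 772,-349, - 347, - 253,62/5,44,108.09, 419,764 ]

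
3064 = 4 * 766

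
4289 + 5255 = 9544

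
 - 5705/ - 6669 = 5705/6669 =0.86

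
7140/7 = 1020  =  1020.00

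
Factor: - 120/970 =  - 2^2*3^1*97^( - 1)= - 12/97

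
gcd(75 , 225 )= 75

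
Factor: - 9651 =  -3^1*3217^1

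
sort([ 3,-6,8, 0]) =[-6, 0, 3,8]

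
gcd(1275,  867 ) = 51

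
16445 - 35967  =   -19522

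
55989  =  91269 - 35280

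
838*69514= 58252732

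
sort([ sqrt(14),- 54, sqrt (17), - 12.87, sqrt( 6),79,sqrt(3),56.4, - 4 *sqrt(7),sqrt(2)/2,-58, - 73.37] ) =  [-73.37,-58,  -  54, - 12.87, - 4 * sqrt( 7), sqrt(2)/2, sqrt(3) , sqrt( 6), sqrt ( 14),sqrt ( 17),56.4, 79]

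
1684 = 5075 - 3391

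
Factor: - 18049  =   - 18049^1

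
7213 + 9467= 16680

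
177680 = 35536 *5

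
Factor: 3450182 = 2^1*1725091^1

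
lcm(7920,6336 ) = 31680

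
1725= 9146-7421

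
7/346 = 7/346 = 0.02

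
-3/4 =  - 3/4 = - 0.75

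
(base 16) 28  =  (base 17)26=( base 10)40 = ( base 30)1A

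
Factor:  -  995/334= - 2^( - 1 )*5^1 * 167^( - 1)*199^1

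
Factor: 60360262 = 2^1* 30180131^1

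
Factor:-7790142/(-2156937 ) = 2^1*19^( - 1)*79^( - 1)*479^ ( - 1 )*1298357^1   =  2596714/718979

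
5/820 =1/164 = 0.01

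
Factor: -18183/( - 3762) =29/6 = 2^( - 1) * 3^(-1)*29^1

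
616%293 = 30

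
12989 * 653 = 8481817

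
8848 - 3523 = 5325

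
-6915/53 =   -  6915/53 = - 130.47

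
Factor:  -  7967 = - 31^1*257^1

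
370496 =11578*32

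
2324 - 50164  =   - 47840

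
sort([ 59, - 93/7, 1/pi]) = [- 93/7,1/pi,59]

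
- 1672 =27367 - 29039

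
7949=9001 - 1052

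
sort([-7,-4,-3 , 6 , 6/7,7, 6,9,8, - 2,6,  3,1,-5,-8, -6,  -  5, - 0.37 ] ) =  [-8  , - 7, - 6, - 5, - 5, - 4, - 3,  -  2, - 0.37,6/7,  1,3,6,6,6, 7 , 8, 9 ] 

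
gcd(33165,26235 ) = 495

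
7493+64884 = 72377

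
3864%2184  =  1680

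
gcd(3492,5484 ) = 12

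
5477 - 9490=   -  4013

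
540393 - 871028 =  - 330635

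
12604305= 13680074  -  1075769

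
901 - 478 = 423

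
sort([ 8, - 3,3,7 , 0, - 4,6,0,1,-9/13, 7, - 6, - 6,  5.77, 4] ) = [-6, - 6, - 4, - 3, - 9/13, 0,0,1,3, 4, 5.77,6,7,7,8 ]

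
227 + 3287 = 3514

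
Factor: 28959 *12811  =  370993749=   3^1 * 7^2*23^1 * 197^1 * 557^1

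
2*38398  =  76796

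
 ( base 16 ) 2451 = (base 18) 1ac9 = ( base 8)22121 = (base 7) 36051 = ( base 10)9297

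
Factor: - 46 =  - 2^1*23^1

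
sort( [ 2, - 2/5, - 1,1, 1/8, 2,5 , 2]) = [ - 1, - 2/5, 1/8, 1 , 2,2, 2,5]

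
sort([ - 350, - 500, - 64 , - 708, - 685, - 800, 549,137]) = [ - 800, - 708,-685, - 500, - 350, - 64, 137, 549 ] 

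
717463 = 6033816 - 5316353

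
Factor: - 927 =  - 3^2*103^1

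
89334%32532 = 24270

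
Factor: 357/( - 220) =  - 2^(  -  2)*3^1*5^( - 1 )* 7^1*11^( - 1)*17^1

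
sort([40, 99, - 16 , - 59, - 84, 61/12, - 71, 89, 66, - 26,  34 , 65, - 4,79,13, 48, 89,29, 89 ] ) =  [ - 84, - 71, - 59 ,-26,- 16, - 4  ,  61/12 , 13, 29 , 34,40 , 48 , 65,66, 79 , 89 , 89, 89,99] 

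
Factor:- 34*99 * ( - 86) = 289476 = 2^2*3^2 *11^1*17^1  *  43^1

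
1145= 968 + 177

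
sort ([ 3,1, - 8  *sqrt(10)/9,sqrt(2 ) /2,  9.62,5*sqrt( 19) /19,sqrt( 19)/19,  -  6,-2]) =[ -6, - 8*sqrt( 10)/9,- 2 , sqrt( 19) /19, sqrt( 2)/2,1,5*sqrt( 19)/19,3,9.62 ]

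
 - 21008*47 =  - 987376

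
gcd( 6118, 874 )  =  874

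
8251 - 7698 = 553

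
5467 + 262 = 5729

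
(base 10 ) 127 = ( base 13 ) 9a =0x7f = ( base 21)61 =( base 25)52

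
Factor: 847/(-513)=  - 3^( - 3)*7^1*11^2* 19^( - 1)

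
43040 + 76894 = 119934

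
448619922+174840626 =623460548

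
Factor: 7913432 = 2^3 * 17^1*31^1*1877^1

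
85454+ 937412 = 1022866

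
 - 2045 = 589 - 2634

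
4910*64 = 314240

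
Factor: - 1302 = -2^1*3^1*7^1 *31^1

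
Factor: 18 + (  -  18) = 0^1 = 0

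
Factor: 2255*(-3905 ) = - 5^2*11^2  *41^1 *71^1 = - 8805775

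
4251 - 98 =4153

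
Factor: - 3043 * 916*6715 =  - 18717310420= -  2^2*5^1*17^2*79^1*179^1* 229^1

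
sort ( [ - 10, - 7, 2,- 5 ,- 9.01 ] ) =[-10, - 9.01, - 7, - 5,2]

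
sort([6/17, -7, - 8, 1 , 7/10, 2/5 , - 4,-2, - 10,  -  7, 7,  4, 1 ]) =[-10, - 8,  -  7,  -  7, - 4,-2,6/17, 2/5, 7/10,1 , 1, 4 , 7]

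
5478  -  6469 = -991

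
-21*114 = -2394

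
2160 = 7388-5228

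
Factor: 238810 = 2^1*5^1*11^1*13^1*167^1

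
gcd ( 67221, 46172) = 679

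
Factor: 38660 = 2^2*5^1*1933^1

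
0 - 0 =0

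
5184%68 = 16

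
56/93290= 28/46645 = 0.00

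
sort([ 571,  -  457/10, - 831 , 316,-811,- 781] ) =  [ - 831, - 811 , - 781, - 457/10, 316, 571]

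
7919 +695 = 8614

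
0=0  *935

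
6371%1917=620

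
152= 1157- 1005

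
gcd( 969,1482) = 57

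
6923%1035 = 713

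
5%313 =5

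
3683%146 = 33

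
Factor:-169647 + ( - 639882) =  - 3^1*7^2*5507^1 =- 809529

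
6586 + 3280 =9866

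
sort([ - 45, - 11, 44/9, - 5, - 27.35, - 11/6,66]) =[ - 45,-27.35, - 11, - 5, - 11/6,44/9 , 66]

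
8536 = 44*194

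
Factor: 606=2^1 * 3^1*101^1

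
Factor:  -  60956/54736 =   -  49/44 =- 2^ ( - 2 )*7^2*11^(-1 )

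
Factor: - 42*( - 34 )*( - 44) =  - 62832 = - 2^4 *3^1  *  7^1*11^1*17^1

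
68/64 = 1 + 1/16 = 1.06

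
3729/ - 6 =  - 1243/2 = - 621.50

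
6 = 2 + 4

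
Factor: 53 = 53^1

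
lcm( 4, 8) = 8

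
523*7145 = 3736835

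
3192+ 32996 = 36188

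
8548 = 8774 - 226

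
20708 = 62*334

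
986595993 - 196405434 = 790190559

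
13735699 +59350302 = 73086001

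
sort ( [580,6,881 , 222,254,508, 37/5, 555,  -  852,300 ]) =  [  -  852,6, 37/5, 222 , 254, 300, 508,555, 580, 881] 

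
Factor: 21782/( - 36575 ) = - 2^1*5^( - 2 ) * 7^( - 1 )*11^( - 1) * 19^ ( - 1)*10891^1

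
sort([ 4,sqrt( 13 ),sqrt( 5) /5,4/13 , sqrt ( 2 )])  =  [ 4/13,sqrt( 5)/5,sqrt( 2 ), sqrt( 13 ), 4 ]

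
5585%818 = 677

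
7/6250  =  7/6250 = 0.00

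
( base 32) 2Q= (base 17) 55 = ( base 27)39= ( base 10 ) 90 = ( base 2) 1011010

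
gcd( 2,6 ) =2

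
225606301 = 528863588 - 303257287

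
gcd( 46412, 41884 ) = 1132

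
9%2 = 1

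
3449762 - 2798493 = 651269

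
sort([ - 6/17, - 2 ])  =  [ - 2,-6/17 ] 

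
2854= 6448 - 3594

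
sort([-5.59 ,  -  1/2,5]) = [-5.59, - 1/2, 5] 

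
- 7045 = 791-7836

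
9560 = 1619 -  - 7941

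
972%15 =12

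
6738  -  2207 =4531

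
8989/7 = 8989/7=   1284.14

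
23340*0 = 0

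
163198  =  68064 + 95134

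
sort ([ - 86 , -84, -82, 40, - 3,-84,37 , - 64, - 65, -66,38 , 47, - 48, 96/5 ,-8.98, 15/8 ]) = [  -  86, -84, - 84, -82, - 66 , - 65,  -  64  , - 48, - 8.98,  -  3, 15/8,  96/5,37, 38, 40 , 47 ] 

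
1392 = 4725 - 3333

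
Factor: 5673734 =2^1 * 11^1*29^1 * 8893^1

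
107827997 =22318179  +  85509818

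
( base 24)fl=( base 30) cl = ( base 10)381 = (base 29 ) D4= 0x17d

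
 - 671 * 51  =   - 34221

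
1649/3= 549 + 2/3 = 549.67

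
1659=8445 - 6786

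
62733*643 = 40337319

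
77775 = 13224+64551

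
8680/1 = 8680 = 8680.00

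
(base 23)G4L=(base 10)8577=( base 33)7SU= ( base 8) 20601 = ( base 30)9fr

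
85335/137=622 + 121/137= 622.88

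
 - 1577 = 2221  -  3798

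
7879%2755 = 2369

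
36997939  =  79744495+  -  42746556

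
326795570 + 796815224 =1123610794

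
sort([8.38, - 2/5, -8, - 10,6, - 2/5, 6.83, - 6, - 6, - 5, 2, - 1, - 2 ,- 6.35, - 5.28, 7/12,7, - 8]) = [ - 10, - 8 , - 8, - 6.35, - 6, - 6, - 5.28,  -  5,-2, - 1, - 2/5,-2/5, 7/12,2,6, 6.83 , 7, 8.38]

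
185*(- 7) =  - 1295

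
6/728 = 3/364 = 0.01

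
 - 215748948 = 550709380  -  766458328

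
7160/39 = 183 + 23/39 = 183.59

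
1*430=430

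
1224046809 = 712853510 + 511193299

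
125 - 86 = 39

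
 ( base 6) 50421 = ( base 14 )25c1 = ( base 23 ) CCD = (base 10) 6637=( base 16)19ed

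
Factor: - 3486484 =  - 2^2*871621^1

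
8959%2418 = 1705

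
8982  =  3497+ 5485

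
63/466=63/466 =0.14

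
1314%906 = 408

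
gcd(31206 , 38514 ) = 42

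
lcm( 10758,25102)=75306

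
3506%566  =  110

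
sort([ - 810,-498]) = [ - 810, - 498]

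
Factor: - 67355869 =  - 7^1*9622267^1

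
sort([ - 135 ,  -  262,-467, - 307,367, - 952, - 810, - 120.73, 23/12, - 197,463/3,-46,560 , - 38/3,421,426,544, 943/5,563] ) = [ - 952,  -  810, - 467, - 307,- 262, - 197,  -  135, - 120.73,-46, -38/3,23/12, 463/3,  943/5,367,421, 426, 544  ,  560,563]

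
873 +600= 1473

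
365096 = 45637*8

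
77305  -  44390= 32915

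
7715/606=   12+ 443/606= 12.73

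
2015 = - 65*(- 31)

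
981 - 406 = 575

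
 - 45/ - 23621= 45/23621 = 0.00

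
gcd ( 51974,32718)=2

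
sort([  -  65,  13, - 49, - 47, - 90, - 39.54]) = [ - 90, - 65, - 49 , - 47, - 39.54 , 13 ]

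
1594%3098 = 1594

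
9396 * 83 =779868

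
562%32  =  18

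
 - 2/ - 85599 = 2/85599  =  0.00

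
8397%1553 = 632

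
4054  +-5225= - 1171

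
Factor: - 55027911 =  - 3^1*71^1*73^1*3539^1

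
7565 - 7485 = 80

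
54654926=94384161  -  39729235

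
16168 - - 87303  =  103471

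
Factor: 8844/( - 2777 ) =-2^2*3^1 * 11^1*67^1*2777^( - 1 )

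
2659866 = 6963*382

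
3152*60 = 189120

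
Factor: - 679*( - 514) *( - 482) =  - 168220892 = -2^2 *7^1 * 97^1 *241^1*257^1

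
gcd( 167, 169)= 1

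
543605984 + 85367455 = 628973439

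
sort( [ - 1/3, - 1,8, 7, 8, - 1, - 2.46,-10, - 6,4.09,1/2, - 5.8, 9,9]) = [ - 10, - 6,-5.8, - 2.46,  -  1, - 1, - 1/3,  1/2, 4.09, 7, 8,8,9,9 ]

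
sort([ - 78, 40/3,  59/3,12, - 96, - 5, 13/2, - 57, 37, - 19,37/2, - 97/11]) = [ - 96, - 78,-57, - 19, - 97/11, - 5, 13/2,12,40/3,37/2 , 59/3, 37]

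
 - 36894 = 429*( - 86)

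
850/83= 850/83= 10.24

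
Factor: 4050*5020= 2^3*3^4*5^3*251^1 = 20331000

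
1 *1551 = 1551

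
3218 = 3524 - 306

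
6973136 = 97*71888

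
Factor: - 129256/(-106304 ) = 107/88 = 2^ ( - 3 )*11^( - 1)*107^1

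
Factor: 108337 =131^1 * 827^1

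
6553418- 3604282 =2949136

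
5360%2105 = 1150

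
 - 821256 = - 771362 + - 49894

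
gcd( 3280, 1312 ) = 656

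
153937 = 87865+66072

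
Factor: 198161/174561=3^( - 1 )*31^( - 1) *71^1* 1877^( - 1 )*2791^1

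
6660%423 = 315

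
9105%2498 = 1611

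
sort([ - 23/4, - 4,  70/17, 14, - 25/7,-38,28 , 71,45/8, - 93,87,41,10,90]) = [-93, - 38, - 23/4, - 4,  -  25/7,70/17,45/8, 10,14, 28 , 41, 71, 87,90]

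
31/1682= 31/1682 = 0.02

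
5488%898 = 100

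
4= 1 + 3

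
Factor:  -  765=  -  3^2*5^1*17^1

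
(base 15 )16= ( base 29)L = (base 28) l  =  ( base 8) 25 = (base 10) 21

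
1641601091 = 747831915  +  893769176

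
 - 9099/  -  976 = 9099/976 = 9.32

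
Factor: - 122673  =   - 3^1*103^1*397^1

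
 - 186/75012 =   -  1 + 12471/12502 =-0.00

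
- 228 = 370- 598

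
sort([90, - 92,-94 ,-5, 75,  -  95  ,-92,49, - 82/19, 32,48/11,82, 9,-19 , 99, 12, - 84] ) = [  -  95, - 94 , - 92, -92, - 84,-19, - 5, - 82/19, 48/11, 9,12,32, 49, 75, 82, 90,99 ]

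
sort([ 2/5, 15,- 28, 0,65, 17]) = [  -  28, 0, 2/5, 15, 17, 65 ] 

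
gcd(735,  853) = 1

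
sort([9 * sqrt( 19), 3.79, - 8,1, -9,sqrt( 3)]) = [ - 9 ,  -  8 , 1,sqrt(3),3.79,9*sqrt(19) ]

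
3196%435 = 151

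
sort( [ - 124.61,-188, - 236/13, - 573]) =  [ - 573, -188, - 124.61 , - 236/13 ] 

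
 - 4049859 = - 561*7219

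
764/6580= 191/1645= 0.12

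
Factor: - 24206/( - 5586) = 13/3 = 3^( - 1 )*13^1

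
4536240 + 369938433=374474673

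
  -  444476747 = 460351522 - 904828269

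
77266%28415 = 20436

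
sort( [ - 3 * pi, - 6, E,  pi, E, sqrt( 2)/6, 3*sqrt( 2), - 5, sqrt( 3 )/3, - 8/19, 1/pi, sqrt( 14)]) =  [ - 3 *pi,-6, - 5, - 8/19,sqrt( 2)/6, 1/pi,  sqrt( 3 )/3, E, E , pi,  sqrt( 14), 3*sqrt( 2 ) ] 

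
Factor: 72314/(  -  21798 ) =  - 3^(  -  2 )*7^(-1)*11^1*19^1 = -209/63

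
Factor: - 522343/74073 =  - 3^( - 1 ) *61^1*8563^1*24691^ (-1)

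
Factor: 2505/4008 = 2^( - 3) *5^1 = 5/8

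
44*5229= 230076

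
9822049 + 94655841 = 104477890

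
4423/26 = 170 + 3/26 = 170.12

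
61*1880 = 114680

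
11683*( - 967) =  - 11297461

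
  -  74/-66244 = 37/33122 = 0.00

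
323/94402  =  323/94402 = 0.00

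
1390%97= 32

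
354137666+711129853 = 1065267519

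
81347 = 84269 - 2922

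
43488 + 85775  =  129263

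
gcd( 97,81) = 1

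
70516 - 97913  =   - 27397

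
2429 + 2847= 5276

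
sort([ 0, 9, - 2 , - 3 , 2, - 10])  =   [ - 10,-3, - 2, 0, 2  ,  9] 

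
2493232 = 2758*904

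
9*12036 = 108324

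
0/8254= 0 = 0.00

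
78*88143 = 6875154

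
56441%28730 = 27711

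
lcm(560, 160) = 1120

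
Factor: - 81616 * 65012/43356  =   - 1326504848/10839 = - 2^4*3^( - 1)*3613^( - 1 )*5101^1* 16253^1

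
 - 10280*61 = -627080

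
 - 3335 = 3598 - 6933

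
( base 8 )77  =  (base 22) 2J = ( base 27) 29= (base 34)1T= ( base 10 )63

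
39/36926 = 39/36926=0.00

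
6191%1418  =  519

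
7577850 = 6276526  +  1301324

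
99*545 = 53955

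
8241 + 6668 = 14909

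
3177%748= 185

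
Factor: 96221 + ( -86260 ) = 9961 =7^1 * 1423^1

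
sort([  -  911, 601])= [-911, 601 ] 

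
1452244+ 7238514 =8690758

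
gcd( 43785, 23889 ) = 3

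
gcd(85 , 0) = 85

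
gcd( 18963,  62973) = 9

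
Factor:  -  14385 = -3^1*5^1 *7^1*137^1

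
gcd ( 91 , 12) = 1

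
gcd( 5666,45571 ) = 1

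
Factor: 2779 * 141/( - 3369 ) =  - 130613/1123 = - 7^1*47^1*397^1*1123^( - 1 ) 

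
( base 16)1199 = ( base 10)4505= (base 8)10631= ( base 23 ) 8bk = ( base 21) A4B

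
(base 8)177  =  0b1111111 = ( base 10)127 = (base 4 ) 1333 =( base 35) 3m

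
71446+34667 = 106113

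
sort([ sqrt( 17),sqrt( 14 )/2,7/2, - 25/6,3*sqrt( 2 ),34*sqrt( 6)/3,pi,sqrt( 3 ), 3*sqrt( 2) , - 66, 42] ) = [ - 66, - 25/6, sqrt( 3 ), sqrt( 14)/2,pi,7/2, sqrt( 17),3*sqrt( 2), 3*sqrt( 2 ),34*sqrt( 6 )/3, 42]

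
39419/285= 39419/285= 138.31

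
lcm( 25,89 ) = 2225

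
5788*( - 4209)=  - 24361692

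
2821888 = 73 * 38656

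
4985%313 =290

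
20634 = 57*362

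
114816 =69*1664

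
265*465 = 123225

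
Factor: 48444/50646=22/23 = 2^1*11^1*  23^( - 1 ) 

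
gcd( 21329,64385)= 1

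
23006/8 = 2875 + 3/4 =2875.75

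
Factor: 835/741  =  3^(- 1)* 5^1 * 13^( -1)*19^ (-1 )*167^1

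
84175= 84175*1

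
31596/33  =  957 + 5/11=957.45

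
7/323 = 7/323=0.02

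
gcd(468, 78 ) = 78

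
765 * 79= 60435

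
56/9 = 6 + 2/9=6.22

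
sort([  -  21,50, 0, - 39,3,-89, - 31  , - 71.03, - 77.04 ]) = [ - 89, - 77.04, - 71.03, - 39, -31,-21, 0 , 3,50] 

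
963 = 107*9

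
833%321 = 191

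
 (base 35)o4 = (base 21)1j4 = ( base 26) 16C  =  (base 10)844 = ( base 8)1514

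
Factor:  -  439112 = - 2^3*131^1*419^1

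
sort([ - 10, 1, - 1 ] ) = [ - 10 , - 1, 1 ] 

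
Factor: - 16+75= 59= 59^1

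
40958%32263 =8695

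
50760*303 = 15380280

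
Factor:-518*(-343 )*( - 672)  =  - 119396928  =  - 2^6*3^1*7^5*37^1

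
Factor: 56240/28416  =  95/48 = 2^( -4 )*3^(-1) * 5^1*19^1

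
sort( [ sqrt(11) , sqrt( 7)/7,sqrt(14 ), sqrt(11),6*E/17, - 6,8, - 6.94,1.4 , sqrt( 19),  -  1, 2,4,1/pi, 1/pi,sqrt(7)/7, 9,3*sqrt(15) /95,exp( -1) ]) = [- 6.94, - 6, - 1,3*sqrt(15) /95,1/pi,1/pi,exp( - 1),sqrt( 7)/7,sqrt (7 )/7, 6*E/17,1.4,2,  sqrt( 11),sqrt(11), sqrt(14),4,sqrt(19), 8,9 ]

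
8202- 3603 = 4599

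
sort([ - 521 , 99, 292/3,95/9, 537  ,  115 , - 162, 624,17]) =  [ -521, -162,  95/9, 17, 292/3, 99, 115,537, 624]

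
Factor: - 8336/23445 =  - 16/45 = - 2^4*3^( - 2 ) * 5^( - 1)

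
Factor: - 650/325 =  - 2^1 = -2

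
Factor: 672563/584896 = 2^( - 6 )*13^( - 1 )*19^ ( - 1)*37^( - 1 )*43^1*15641^1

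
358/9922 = 179/4961 = 0.04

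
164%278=164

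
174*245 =42630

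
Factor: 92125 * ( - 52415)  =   - 4828731875 = - 5^4* 11^2*67^1*953^1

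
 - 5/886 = -1 + 881/886= - 0.01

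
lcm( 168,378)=1512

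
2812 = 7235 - 4423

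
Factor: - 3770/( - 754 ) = 5 = 5^1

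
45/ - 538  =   - 1+493/538   =  - 0.08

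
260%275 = 260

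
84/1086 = 14/181=0.08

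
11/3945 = 11/3945 = 0.00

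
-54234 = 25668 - 79902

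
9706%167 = 20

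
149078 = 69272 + 79806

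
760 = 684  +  76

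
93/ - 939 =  - 31/313= - 0.10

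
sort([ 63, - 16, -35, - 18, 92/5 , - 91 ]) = [-91, -35,-18, - 16,92/5,63] 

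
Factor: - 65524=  - 2^2*16381^1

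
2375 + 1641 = 4016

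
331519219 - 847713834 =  - 516194615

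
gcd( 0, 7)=7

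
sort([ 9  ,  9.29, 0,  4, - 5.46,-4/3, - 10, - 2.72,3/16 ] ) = [ - 10,-5.46, - 2.72, - 4/3, 0 , 3/16,4,  9,9.29]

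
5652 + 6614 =12266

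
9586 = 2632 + 6954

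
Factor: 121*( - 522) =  - 63162 = - 2^1 * 3^2 *11^2*29^1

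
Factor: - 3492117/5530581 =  - 388013/614509 = - 7^( - 2)*53^1* 7321^1*12541^( - 1) 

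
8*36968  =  295744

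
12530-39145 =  - 26615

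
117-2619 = -2502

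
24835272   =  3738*6644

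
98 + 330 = 428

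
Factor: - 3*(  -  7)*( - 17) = -3^1*7^1*17^1 = - 357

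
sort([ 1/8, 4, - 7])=[ - 7, 1/8, 4]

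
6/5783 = 6/5783 = 0.00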